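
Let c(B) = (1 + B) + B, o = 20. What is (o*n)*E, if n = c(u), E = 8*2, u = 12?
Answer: 8000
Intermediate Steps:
E = 16
c(B) = 1 + 2*B
n = 25 (n = 1 + 2*12 = 1 + 24 = 25)
(o*n)*E = (20*25)*16 = 500*16 = 8000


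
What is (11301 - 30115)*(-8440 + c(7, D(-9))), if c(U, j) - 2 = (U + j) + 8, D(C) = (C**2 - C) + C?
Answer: 156946388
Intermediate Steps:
D(C) = C**2
c(U, j) = 10 + U + j (c(U, j) = 2 + ((U + j) + 8) = 2 + (8 + U + j) = 10 + U + j)
(11301 - 30115)*(-8440 + c(7, D(-9))) = (11301 - 30115)*(-8440 + (10 + 7 + (-9)**2)) = -18814*(-8440 + (10 + 7 + 81)) = -18814*(-8440 + 98) = -18814*(-8342) = 156946388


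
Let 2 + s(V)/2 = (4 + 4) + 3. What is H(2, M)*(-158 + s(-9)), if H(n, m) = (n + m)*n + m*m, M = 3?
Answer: -2660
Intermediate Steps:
s(V) = 18 (s(V) = -4 + 2*((4 + 4) + 3) = -4 + 2*(8 + 3) = -4 + 2*11 = -4 + 22 = 18)
H(n, m) = m² + n*(m + n) (H(n, m) = (m + n)*n + m² = n*(m + n) + m² = m² + n*(m + n))
H(2, M)*(-158 + s(-9)) = (3² + 2² + 3*2)*(-158 + 18) = (9 + 4 + 6)*(-140) = 19*(-140) = -2660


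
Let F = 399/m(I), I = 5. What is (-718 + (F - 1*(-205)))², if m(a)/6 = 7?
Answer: 1014049/4 ≈ 2.5351e+5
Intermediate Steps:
m(a) = 42 (m(a) = 6*7 = 42)
F = 19/2 (F = 399/42 = 399*(1/42) = 19/2 ≈ 9.5000)
(-718 + (F - 1*(-205)))² = (-718 + (19/2 - 1*(-205)))² = (-718 + (19/2 + 205))² = (-718 + 429/2)² = (-1007/2)² = 1014049/4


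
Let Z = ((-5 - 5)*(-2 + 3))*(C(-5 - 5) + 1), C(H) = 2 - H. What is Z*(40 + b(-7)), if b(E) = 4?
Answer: -5720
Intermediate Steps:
Z = -130 (Z = ((-5 - 5)*(-2 + 3))*((2 - (-5 - 5)) + 1) = (-10*1)*((2 - 1*(-10)) + 1) = -10*((2 + 10) + 1) = -10*(12 + 1) = -10*13 = -130)
Z*(40 + b(-7)) = -130*(40 + 4) = -130*44 = -5720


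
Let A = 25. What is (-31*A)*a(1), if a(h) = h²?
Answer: -775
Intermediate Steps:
(-31*A)*a(1) = -31*25*1² = -775*1 = -775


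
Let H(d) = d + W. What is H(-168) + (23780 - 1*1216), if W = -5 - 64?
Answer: 22327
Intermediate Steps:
W = -69
H(d) = -69 + d (H(d) = d - 69 = -69 + d)
H(-168) + (23780 - 1*1216) = (-69 - 168) + (23780 - 1*1216) = -237 + (23780 - 1216) = -237 + 22564 = 22327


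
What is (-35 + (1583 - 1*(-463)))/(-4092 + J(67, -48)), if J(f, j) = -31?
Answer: -2011/4123 ≈ -0.48775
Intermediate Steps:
(-35 + (1583 - 1*(-463)))/(-4092 + J(67, -48)) = (-35 + (1583 - 1*(-463)))/(-4092 - 31) = (-35 + (1583 + 463))/(-4123) = (-35 + 2046)*(-1/4123) = 2011*(-1/4123) = -2011/4123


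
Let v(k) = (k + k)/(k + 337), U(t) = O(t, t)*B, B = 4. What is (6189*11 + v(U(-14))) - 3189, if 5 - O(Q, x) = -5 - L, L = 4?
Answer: 25501882/393 ≈ 64890.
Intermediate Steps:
O(Q, x) = 14 (O(Q, x) = 5 - (-5 - 1*4) = 5 - (-5 - 4) = 5 - 1*(-9) = 5 + 9 = 14)
U(t) = 56 (U(t) = 14*4 = 56)
v(k) = 2*k/(337 + k) (v(k) = (2*k)/(337 + k) = 2*k/(337 + k))
(6189*11 + v(U(-14))) - 3189 = (6189*11 + 2*56/(337 + 56)) - 3189 = (68079 + 2*56/393) - 3189 = (68079 + 2*56*(1/393)) - 3189 = (68079 + 112/393) - 3189 = 26755159/393 - 3189 = 25501882/393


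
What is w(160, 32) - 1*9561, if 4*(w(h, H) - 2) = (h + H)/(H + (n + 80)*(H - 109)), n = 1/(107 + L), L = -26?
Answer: -4745521643/496445 ≈ -9559.0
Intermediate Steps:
n = 1/81 (n = 1/(107 - 26) = 1/81 ≈ 0.012346)
w(h, H) = 2 + (H + h)/(4*(-706429/81 + 6562*H/81)) (w(h, H) = 2 + ((h + H)/(H + (1/81 + 80)*(H - 109)))/4 = 2 + ((H + h)/(H + 6481*(-109 + H)/81))/4 = 2 + ((H + h)/(H + (-706429/81 + 6481*H/81)))/4 = 2 + ((H + h)/(-706429/81 + 6562*H/81))/4 = 2 + (H + h)/(4*(-706429/81 + 6562*H/81)))
w(160, 32) - 1*9561 = (-5651432 + 81*160 + 52577*32)/(4*(-706429 + 6562*32)) - 1*9561 = (-5651432 + 12960 + 1682464)/(4*(-706429 + 209984)) - 9561 = (¼)*(-3956008)/(-496445) - 9561 = (¼)*(-1/496445)*(-3956008) - 9561 = 989002/496445 - 9561 = -4745521643/496445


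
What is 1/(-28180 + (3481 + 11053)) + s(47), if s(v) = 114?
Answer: 1555643/13646 ≈ 114.00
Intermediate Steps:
1/(-28180 + (3481 + 11053)) + s(47) = 1/(-28180 + (3481 + 11053)) + 114 = 1/(-28180 + 14534) + 114 = 1/(-13646) + 114 = -1/13646 + 114 = 1555643/13646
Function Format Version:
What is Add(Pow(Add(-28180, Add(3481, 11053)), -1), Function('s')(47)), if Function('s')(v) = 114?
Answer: Rational(1555643, 13646) ≈ 114.00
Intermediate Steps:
Add(Pow(Add(-28180, Add(3481, 11053)), -1), Function('s')(47)) = Add(Pow(Add(-28180, Add(3481, 11053)), -1), 114) = Add(Pow(Add(-28180, 14534), -1), 114) = Add(Pow(-13646, -1), 114) = Add(Rational(-1, 13646), 114) = Rational(1555643, 13646)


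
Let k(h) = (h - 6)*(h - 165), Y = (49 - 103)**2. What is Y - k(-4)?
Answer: 1226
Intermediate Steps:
Y = 2916 (Y = (-54)**2 = 2916)
k(h) = (-165 + h)*(-6 + h) (k(h) = (-6 + h)*(-165 + h) = (-165 + h)*(-6 + h))
Y - k(-4) = 2916 - (990 + (-4)**2 - 171*(-4)) = 2916 - (990 + 16 + 684) = 2916 - 1*1690 = 2916 - 1690 = 1226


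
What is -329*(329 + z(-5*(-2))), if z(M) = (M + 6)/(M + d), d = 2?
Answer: -326039/3 ≈ -1.0868e+5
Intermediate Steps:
z(M) = (6 + M)/(2 + M) (z(M) = (M + 6)/(M + 2) = (6 + M)/(2 + M))
-329*(329 + z(-5*(-2))) = -329*(329 + (6 - 5*(-2))/(2 - 5*(-2))) = -329*(329 + (6 + 10)/(2 + 10)) = -329*(329 + 16/12) = -329*(329 + (1/12)*16) = -329*(329 + 4/3) = -329*991/3 = -326039/3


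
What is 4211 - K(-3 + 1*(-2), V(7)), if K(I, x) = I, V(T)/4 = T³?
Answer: 4216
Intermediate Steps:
V(T) = 4*T³
4211 - K(-3 + 1*(-2), V(7)) = 4211 - (-3 + 1*(-2)) = 4211 - (-3 - 2) = 4211 - 1*(-5) = 4211 + 5 = 4216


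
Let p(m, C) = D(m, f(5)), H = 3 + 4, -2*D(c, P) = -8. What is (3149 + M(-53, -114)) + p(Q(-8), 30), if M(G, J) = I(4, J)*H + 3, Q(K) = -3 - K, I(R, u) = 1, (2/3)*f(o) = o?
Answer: 3163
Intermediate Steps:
f(o) = 3*o/2
D(c, P) = 4 (D(c, P) = -1/2*(-8) = 4)
H = 7
p(m, C) = 4
M(G, J) = 10 (M(G, J) = 1*7 + 3 = 7 + 3 = 10)
(3149 + M(-53, -114)) + p(Q(-8), 30) = (3149 + 10) + 4 = 3159 + 4 = 3163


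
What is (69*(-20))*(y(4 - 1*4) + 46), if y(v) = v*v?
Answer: -63480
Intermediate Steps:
y(v) = v**2
(69*(-20))*(y(4 - 1*4) + 46) = (69*(-20))*((4 - 1*4)**2 + 46) = -1380*((4 - 4)**2 + 46) = -1380*(0**2 + 46) = -1380*(0 + 46) = -1380*46 = -63480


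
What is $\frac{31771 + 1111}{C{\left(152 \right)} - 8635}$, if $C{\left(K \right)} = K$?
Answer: $- \frac{32882}{8483} \approx -3.8762$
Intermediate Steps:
$\frac{31771 + 1111}{C{\left(152 \right)} - 8635} = \frac{31771 + 1111}{152 - 8635} = \frac{32882}{-8483} = 32882 \left(- \frac{1}{8483}\right) = - \frac{32882}{8483}$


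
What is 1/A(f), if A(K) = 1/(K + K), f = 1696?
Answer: 3392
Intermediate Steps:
A(K) = 1/(2*K)
1/A(f) = 1/((1/2)/1696) = 1/((1/2)*(1/1696)) = 1/(1/3392) = 3392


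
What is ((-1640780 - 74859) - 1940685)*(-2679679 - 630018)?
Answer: 12101324573828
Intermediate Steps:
((-1640780 - 74859) - 1940685)*(-2679679 - 630018) = (-1715639 - 1940685)*(-3309697) = -3656324*(-3309697) = 12101324573828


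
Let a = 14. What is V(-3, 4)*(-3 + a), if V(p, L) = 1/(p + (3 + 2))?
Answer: 11/2 ≈ 5.5000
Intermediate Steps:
V(p, L) = 1/(5 + p) (V(p, L) = 1/(p + 5) = 1/(5 + p))
V(-3, 4)*(-3 + a) = (-3 + 14)/(5 - 3) = 11/2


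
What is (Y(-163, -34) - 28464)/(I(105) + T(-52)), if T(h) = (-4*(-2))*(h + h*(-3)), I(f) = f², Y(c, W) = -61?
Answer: -28525/11857 ≈ -2.4058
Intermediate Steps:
T(h) = -16*h (T(h) = 8*(h - 3*h) = 8*(-2*h) = -16*h)
(Y(-163, -34) - 28464)/(I(105) + T(-52)) = (-61 - 28464)/(105² - 16*(-52)) = -28525/(11025 + 832) = -28525/11857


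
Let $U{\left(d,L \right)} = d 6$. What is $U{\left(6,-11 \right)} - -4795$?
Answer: $4831$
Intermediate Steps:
$U{\left(d,L \right)} = 6 d$
$U{\left(6,-11 \right)} - -4795 = 6 \cdot 6 - -4795 = 36 + 4795 = 4831$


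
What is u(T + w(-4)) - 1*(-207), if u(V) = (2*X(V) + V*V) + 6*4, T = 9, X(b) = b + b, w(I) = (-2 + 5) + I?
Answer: 327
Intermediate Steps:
w(I) = 3 + I
X(b) = 2*b
u(V) = 24 + V² + 4*V (u(V) = (2*(2*V) + V*V) + 6*4 = (4*V + V²) + 24 = (V² + 4*V) + 24 = 24 + V² + 4*V)
u(T + w(-4)) - 1*(-207) = (24 + (9 + (3 - 4))² + 4*(9 + (3 - 4))) - 1*(-207) = (24 + (9 - 1)² + 4*(9 - 1)) + 207 = (24 + 8² + 4*8) + 207 = (24 + 64 + 32) + 207 = 120 + 207 = 327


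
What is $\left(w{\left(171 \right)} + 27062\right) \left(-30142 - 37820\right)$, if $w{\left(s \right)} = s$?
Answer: $-1850809146$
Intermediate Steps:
$\left(w{\left(171 \right)} + 27062\right) \left(-30142 - 37820\right) = \left(171 + 27062\right) \left(-30142 - 37820\right) = 27233 \left(-67962\right) = -1850809146$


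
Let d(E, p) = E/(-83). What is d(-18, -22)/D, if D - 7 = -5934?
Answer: -18/491941 ≈ -3.6590e-5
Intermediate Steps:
d(E, p) = -E/83 (d(E, p) = E*(-1/83) = -E/83)
D = -5927 (D = 7 - 5934 = -5927)
d(-18, -22)/D = -1/83*(-18)/(-5927) = (18/83)*(-1/5927) = -18/491941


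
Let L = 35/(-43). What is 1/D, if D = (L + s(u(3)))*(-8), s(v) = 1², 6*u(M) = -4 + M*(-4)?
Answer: -43/64 ≈ -0.67188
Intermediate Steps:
L = -35/43 (L = 35*(-1/43) = -35/43 ≈ -0.81395)
u(M) = -⅔ - 2*M/3 (u(M) = (-4 + M*(-4))/6 = (-4 - 4*M)/6 = -⅔ - 2*M/3)
s(v) = 1
D = -64/43 (D = (-35/43 + 1)*(-8) = (8/43)*(-8) = -64/43 ≈ -1.4884)
1/D = 1/(-64/43) = -43/64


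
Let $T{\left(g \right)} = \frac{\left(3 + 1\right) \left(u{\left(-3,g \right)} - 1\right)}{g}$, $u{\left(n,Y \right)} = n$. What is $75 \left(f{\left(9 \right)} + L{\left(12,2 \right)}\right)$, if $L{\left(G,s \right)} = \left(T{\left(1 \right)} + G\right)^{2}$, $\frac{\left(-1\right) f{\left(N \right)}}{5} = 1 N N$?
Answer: $-29175$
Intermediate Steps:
$f{\left(N \right)} = - 5 N^{2}$ ($f{\left(N \right)} = - 5 \cdot 1 N N = - 5 N N = - 5 N^{2}$)
$T{\left(g \right)} = - \frac{16}{g}$ ($T{\left(g \right)} = \frac{\left(3 + 1\right) \left(-3 - 1\right)}{g} = \frac{4 \left(-4\right)}{g} = - \frac{16}{g}$)
$L{\left(G,s \right)} = \left(-16 + G\right)^{2}$ ($L{\left(G,s \right)} = \left(- \frac{16}{1} + G\right)^{2} = \left(\left(-16\right) 1 + G\right)^{2} = \left(-16 + G\right)^{2}$)
$75 \left(f{\left(9 \right)} + L{\left(12,2 \right)}\right) = 75 \left(- 5 \cdot 9^{2} + \left(-16 + 12\right)^{2}\right) = 75 \left(\left(-5\right) 81 + \left(-4\right)^{2}\right) = 75 \left(-405 + 16\right) = 75 \left(-389\right) = -29175$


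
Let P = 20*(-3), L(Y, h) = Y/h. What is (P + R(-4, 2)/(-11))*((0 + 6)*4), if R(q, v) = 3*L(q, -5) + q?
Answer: -79008/55 ≈ -1436.5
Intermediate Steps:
R(q, v) = 2*q/5 (R(q, v) = 3*(q/(-5)) + q = 3*(q*(-1/5)) + q = 3*(-q/5) + q = -3*q/5 + q = 2*q/5)
P = -60
(P + R(-4, 2)/(-11))*((0 + 6)*4) = (-60 + ((2/5)*(-4))/(-11))*((0 + 6)*4) = (-60 - 8/5*(-1/11))*(6*4) = (-60 + 8/55)*24 = -3292/55*24 = -79008/55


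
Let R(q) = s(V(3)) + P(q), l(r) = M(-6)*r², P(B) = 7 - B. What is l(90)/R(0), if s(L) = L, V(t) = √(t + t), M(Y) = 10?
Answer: 567000/43 - 81000*√6/43 ≈ 8571.9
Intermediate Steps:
l(r) = 10*r²
V(t) = √2*√t (V(t) = √(2*t) = √2*√t)
R(q) = 7 + √6 - q (R(q) = √2*√3 + (7 - q) = √6 + (7 - q) = 7 + √6 - q)
l(90)/R(0) = (10*90²)/(7 + √6 - 1*0) = (10*8100)/(7 + √6 + 0) = 81000/(7 + √6)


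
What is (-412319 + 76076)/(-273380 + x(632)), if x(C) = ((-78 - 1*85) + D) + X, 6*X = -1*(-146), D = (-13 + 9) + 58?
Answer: 1008729/820394 ≈ 1.2296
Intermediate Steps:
D = 54 (D = -4 + 58 = 54)
X = 73/3 (X = (-1*(-146))/6 = (⅙)*146 = 73/3 ≈ 24.333)
x(C) = -254/3 (x(C) = ((-78 - 1*85) + 54) + 73/3 = ((-78 - 85) + 54) + 73/3 = (-163 + 54) + 73/3 = -109 + 73/3 = -254/3)
(-412319 + 76076)/(-273380 + x(632)) = (-412319 + 76076)/(-273380 - 254/3) = -336243/(-820394/3) = -336243*(-3/820394) = 1008729/820394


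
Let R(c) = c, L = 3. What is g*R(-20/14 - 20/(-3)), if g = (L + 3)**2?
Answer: 1320/7 ≈ 188.57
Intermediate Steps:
g = 36 (g = (3 + 3)**2 = 6**2 = 36)
g*R(-20/14 - 20/(-3)) = 36*(-20/14 - 20/(-3)) = 36*(-20*1/14 - 20*(-1/3)) = 36*(-10/7 + 20/3) = 36*(110/21) = 1320/7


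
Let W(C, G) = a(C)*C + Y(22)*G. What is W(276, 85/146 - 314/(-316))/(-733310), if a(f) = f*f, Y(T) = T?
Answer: -60624464864/2114499385 ≈ -28.671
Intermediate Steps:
a(f) = f²
W(C, G) = C³ + 22*G (W(C, G) = C²*C + 22*G = C³ + 22*G)
W(276, 85/146 - 314/(-316))/(-733310) = (276³ + 22*(85/146 - 314/(-316)))/(-733310) = (21024576 + 22*(85*(1/146) - 314*(-1/316)))*(-1/733310) = (21024576 + 22*(85/146 + 157/158))*(-1/733310) = (21024576 + 22*(9088/5767))*(-1/733310) = (21024576 + 199936/5767)*(-1/733310) = (121248929728/5767)*(-1/733310) = -60624464864/2114499385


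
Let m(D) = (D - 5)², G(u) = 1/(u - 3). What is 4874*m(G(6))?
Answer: 955304/9 ≈ 1.0614e+5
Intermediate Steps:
G(u) = 1/(-3 + u)
m(D) = (-5 + D)²
4874*m(G(6)) = 4874*(-5 + 1/(-3 + 6))² = 4874*(-5 + 1/3)² = 4874*(-5 + ⅓)² = 4874*(-14/3)² = 4874*(196/9) = 955304/9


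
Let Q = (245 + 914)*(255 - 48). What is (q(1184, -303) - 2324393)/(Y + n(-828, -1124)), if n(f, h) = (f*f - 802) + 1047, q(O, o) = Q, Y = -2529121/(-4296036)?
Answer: -1791000224256/589269720593 ≈ -3.0394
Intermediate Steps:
Q = 239913 (Q = 1159*207 = 239913)
Y = 2529121/4296036 (Y = -2529121*(-1/4296036) = 2529121/4296036 ≈ 0.58871)
q(O, o) = 239913
n(f, h) = 245 + f² (n(f, h) = (f² - 802) + 1047 = (-802 + f²) + 1047 = 245 + f²)
(q(1184, -303) - 2324393)/(Y + n(-828, -1124)) = (239913 - 2324393)/(2529121/4296036 + (245 + (-828)²)) = -2084480/(2529121/4296036 + (245 + 685584)) = -2084480/(2529121/4296036 + 685829) = -2084480/2946348602965/4296036 = -2084480*4296036/2946348602965 = -1791000224256/589269720593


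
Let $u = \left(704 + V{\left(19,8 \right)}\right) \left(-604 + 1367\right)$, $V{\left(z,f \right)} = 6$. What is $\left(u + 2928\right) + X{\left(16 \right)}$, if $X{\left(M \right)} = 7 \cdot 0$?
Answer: $544658$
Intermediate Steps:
$X{\left(M \right)} = 0$
$u = 541730$ ($u = \left(704 + 6\right) \left(-604 + 1367\right) = 710 \cdot 763 = 541730$)
$\left(u + 2928\right) + X{\left(16 \right)} = \left(541730 + 2928\right) + 0 = 544658 + 0 = 544658$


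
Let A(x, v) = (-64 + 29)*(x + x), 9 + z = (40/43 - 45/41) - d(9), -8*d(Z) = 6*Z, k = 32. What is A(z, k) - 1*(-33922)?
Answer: 120205617/3526 ≈ 34091.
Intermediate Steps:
d(Z) = -3*Z/4
z = -17047/7052 (z = -9 + ((40/43 - 45/41) - (-3)*9/4) = -9 + ((40*(1/43) - 45*1/41) - 1*(-27/4)) = -9 + ((40/43 - 45/41) + 27/4) = -9 + (-295/1763 + 27/4) = -9 + 46421/7052 = -17047/7052 ≈ -2.4173)
A(x, v) = -70*x
A(z, k) - 1*(-33922) = -70*(-17047/7052) - 1*(-33922) = 596645/3526 + 33922 = 120205617/3526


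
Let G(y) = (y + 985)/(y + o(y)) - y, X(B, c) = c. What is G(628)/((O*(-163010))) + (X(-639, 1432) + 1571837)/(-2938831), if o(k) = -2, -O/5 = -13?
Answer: -2086829802233427/3898580850580780 ≈ -0.53528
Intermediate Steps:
O = 65 (O = -5*(-13) = 65)
G(y) = -y + (985 + y)/(-2 + y) (G(y) = (y + 985)/(y - 2) - y = (985 + y)/(-2 + y) - y = -y + (985 + y)/(-2 + y))
G(628)/((O*(-163010))) + (X(-639, 1432) + 1571837)/(-2938831) = ((985 - 1*628² + 3*628)/(-2 + 628))/((65*(-163010))) + (1432 + 1571837)/(-2938831) = ((985 - 1*394384 + 1884)/626)/(-10595650) + 1573269*(-1/2938831) = ((985 - 394384 + 1884)/626)*(-1/10595650) - 1573269/2938831 = ((1/626)*(-391515))*(-1/10595650) - 1573269/2938831 = -391515/626*(-1/10595650) - 1573269/2938831 = 78303/1326575380 - 1573269/2938831 = -2086829802233427/3898580850580780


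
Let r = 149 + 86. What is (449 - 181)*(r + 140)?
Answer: 100500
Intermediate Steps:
r = 235
(449 - 181)*(r + 140) = (449 - 181)*(235 + 140) = 268*375 = 100500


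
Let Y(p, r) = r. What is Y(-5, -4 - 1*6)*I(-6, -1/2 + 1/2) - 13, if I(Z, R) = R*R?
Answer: -13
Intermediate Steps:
I(Z, R) = R**2
Y(-5, -4 - 1*6)*I(-6, -1/2 + 1/2) - 13 = (-4 - 1*6)*(-1/2 + 1/2)**2 - 13 = (-4 - 6)*(-1*1/2 + 1*(1/2))**2 - 13 = -10*(-1/2 + 1/2)**2 - 13 = -10*0**2 - 13 = -10*0 - 13 = 0 - 13 = -13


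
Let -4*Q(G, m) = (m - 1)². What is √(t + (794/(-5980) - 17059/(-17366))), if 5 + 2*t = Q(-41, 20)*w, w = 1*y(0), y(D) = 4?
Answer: 72*I*√5920893546945/12981085 ≈ 13.496*I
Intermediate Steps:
Q(G, m) = -(-1 + m)²/4 (Q(G, m) = -(m - 1)²/4 = -(-1 + m)²/4)
w = 4 (w = 1*4 = 4)
t = -183 (t = -5/2 + (-(-1 + 20)²/4*4)/2 = -5/2 + (-¼*19²*4)/2 = -5/2 + (-¼*361*4)/2 = -5/2 + (-361/4*4)/2 = -5/2 + (½)*(-361) = -5/2 - 361/2 = -183)
√(t + (794/(-5980) - 17059/(-17366))) = √(-183 + (794/(-5980) - 17059/(-17366))) = √(-183 + (794*(-1/5980) - 17059*(-1/17366))) = √(-183 + (-397/2990 + 17059/17366)) = √(-183 + 11028027/12981085) = √(-2364510528/12981085) = 72*I*√5920893546945/12981085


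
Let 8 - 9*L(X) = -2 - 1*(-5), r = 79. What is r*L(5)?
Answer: 395/9 ≈ 43.889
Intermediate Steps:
L(X) = 5/9 (L(X) = 8/9 - (-2 - 1*(-5))/9 = 8/9 - (-2 + 5)/9 = 8/9 - ⅑*3 = 8/9 - ⅓ = 5/9)
r*L(5) = 79*(5/9) = 395/9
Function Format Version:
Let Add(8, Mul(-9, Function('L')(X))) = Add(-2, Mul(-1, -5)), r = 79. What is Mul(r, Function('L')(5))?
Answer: Rational(395, 9) ≈ 43.889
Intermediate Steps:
Function('L')(X) = Rational(5, 9) (Function('L')(X) = Add(Rational(8, 9), Mul(Rational(-1, 9), Add(-2, Mul(-1, -5)))) = Add(Rational(8, 9), Mul(Rational(-1, 9), Add(-2, 5))) = Add(Rational(8, 9), Mul(Rational(-1, 9), 3)) = Add(Rational(8, 9), Rational(-1, 3)) = Rational(5, 9))
Mul(r, Function('L')(5)) = Mul(79, Rational(5, 9)) = Rational(395, 9)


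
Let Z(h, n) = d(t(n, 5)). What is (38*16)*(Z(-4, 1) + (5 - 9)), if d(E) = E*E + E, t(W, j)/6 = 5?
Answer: 563008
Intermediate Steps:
t(W, j) = 30 (t(W, j) = 6*5 = 30)
d(E) = E + E² (d(E) = E² + E = E + E²)
Z(h, n) = 930 (Z(h, n) = 30*(1 + 30) = 30*31 = 930)
(38*16)*(Z(-4, 1) + (5 - 9)) = (38*16)*(930 + (5 - 9)) = 608*(930 - 4) = 608*926 = 563008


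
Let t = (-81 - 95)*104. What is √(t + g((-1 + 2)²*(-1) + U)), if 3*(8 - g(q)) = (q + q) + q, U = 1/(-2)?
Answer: I*√73178/2 ≈ 135.26*I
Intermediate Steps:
U = -½ ≈ -0.50000
t = -18304 (t = -176*104 = -18304)
g(q) = 8 - q (g(q) = 8 - ((q + q) + q)/3 = 8 - (2*q + q)/3 = 8 - q)
√(t + g((-1 + 2)²*(-1) + U)) = √(-18304 + (8 - ((-1 + 2)²*(-1) - ½))) = √(-18304 + (8 - (1²*(-1) - ½))) = √(-18304 + (8 - (1*(-1) - ½))) = √(-18304 + (8 - (-1 - ½))) = √(-18304 + (8 - 1*(-3/2))) = √(-18304 + (8 + 3/2)) = √(-18304 + 19/2) = √(-36589/2) = I*√73178/2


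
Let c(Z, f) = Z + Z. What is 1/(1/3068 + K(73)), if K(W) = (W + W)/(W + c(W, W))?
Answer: 9204/6139 ≈ 1.4993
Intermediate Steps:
c(Z, f) = 2*Z
K(W) = 2/3 (K(W) = (W + W)/(W + 2*W) = (2*W)/((3*W)) = (2*W)*(1/(3*W)) = 2/3)
1/(1/3068 + K(73)) = 1/(1/3068 + 2/3) = 1/(6139/9204) = 9204/6139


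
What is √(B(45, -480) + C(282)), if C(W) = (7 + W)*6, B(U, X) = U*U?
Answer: √3759 ≈ 61.311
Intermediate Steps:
B(U, X) = U²
C(W) = 42 + 6*W
√(B(45, -480) + C(282)) = √(45² + (42 + 6*282)) = √(2025 + (42 + 1692)) = √(2025 + 1734) = √3759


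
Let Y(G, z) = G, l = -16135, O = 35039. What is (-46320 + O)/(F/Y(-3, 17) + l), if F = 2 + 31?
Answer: 11281/16146 ≈ 0.69869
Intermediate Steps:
F = 33
(-46320 + O)/(F/Y(-3, 17) + l) = (-46320 + 35039)/(33/(-3) - 16135) = -11281/(-1/3*33 - 16135) = -11281/(-11 - 16135) = -11281/(-16146) = -11281*(-1/16146) = 11281/16146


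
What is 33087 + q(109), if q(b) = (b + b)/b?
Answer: 33089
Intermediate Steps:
q(b) = 2 (q(b) = (2*b)/b = 2)
33087 + q(109) = 33087 + 2 = 33089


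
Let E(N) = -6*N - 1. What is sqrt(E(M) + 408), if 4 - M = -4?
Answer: sqrt(359) ≈ 18.947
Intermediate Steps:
M = 8 (M = 4 - 1*(-4) = 4 + 4 = 8)
E(N) = -1 - 6*N
sqrt(E(M) + 408) = sqrt((-1 - 6*8) + 408) = sqrt((-1 - 48) + 408) = sqrt(-49 + 408) = sqrt(359)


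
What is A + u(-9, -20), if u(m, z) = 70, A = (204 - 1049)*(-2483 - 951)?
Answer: 2901800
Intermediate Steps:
A = 2901730 (A = -845*(-3434) = 2901730)
A + u(-9, -20) = 2901730 + 70 = 2901800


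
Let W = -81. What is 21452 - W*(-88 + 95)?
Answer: 22019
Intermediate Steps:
21452 - W*(-88 + 95) = 21452 - (-81)*(-88 + 95) = 21452 - (-81)*7 = 21452 - 1*(-567) = 21452 + 567 = 22019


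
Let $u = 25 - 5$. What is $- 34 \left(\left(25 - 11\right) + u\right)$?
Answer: $-1156$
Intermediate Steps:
$u = 20$
$- 34 \left(\left(25 - 11\right) + u\right) = - 34 \left(\left(25 - 11\right) + 20\right) = - 34 \left(14 + 20\right) = \left(-34\right) 34 = -1156$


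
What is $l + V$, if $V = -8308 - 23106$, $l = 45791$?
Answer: $14377$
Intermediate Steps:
$V = -31414$ ($V = -8308 - 23106 = -31414$)
$l + V = 45791 - 31414 = 14377$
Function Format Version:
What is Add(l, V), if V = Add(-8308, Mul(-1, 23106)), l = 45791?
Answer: 14377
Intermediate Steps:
V = -31414 (V = Add(-8308, -23106) = -31414)
Add(l, V) = Add(45791, -31414) = 14377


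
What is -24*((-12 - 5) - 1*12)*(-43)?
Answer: -29928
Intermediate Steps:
-24*((-12 - 5) - 1*12)*(-43) = -24*(-17 - 12)*(-43) = -24*(-29)*(-43) = 696*(-43) = -29928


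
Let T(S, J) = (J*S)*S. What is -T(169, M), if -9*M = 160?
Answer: 4569760/9 ≈ 5.0775e+5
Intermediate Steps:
M = -160/9 (M = -⅑*160 = -160/9 ≈ -17.778)
T(S, J) = J*S²
-T(169, M) = -(-160)*169²/9 = -(-160)*28561/9 = -1*(-4569760/9) = 4569760/9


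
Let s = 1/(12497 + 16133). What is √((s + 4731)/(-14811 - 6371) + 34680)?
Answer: √65072402879256708865/43317190 ≈ 186.23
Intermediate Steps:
s = 1/28630 ≈ 3.4928e-5
√((s + 4731)/(-14811 - 6371) + 34680) = √((1/28630 + 4731)/(-14811 - 6371) + 34680) = √((135448531/28630)/(-21182) + 34680) = √((135448531/28630)*(-1/21182) + 34680) = √(-135448531/606440660 + 34680) = √(21031226640269/606440660) = √65072402879256708865/43317190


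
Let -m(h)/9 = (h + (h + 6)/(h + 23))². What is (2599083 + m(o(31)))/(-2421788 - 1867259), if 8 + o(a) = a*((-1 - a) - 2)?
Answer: 1161579018879/661445186641 ≈ 1.7561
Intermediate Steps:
o(a) = -8 + a*(-3 - a) (o(a) = -8 + a*((-1 - a) - 2) = -8 + a*(-3 - a))
m(h) = -9*(h + (6 + h)/(23 + h))² (m(h) = -9*(h + (h + 6)/(h + 23))² = -9*(h + (6 + h)/(23 + h))²)
(2599083 + m(o(31)))/(-2421788 - 1867259) = (2599083 - 9*(6 + (-8 - 1*31² - 3*31)² + 24*(-8 - 1*31² - 3*31))²/(23 + (-8 - 1*31² - 3*31))²)/(-2421788 - 1867259) = (2599083 - 9*(6 + (-8 - 1*961 - 93)² + 24*(-8 - 1*961 - 93))²/(23 + (-8 - 1*961 - 93))²)/(-4289047) = (2599083 - 9*(6 + (-8 - 961 - 93)² + 24*(-8 - 961 - 93))²/(23 + (-8 - 961 - 93))²)*(-1/4289047) = (2599083 - 9*(6 + (-1062)² + 24*(-1062))²/(23 - 1062)²)*(-1/4289047) = (2599083 - 9*(6 + 1127844 - 25488)²/(-1039)²)*(-1/4289047) = (2599083 - 9*1/1079521*1102362²)*(-1/4289047) = (2599083 - 9*1/1079521*1215201979044)*(-1/4289047) = (2599083 - 10936817811396/1079521)*(-1/4289047) = -8131053132153/1079521*(-1/4289047) = 1161579018879/661445186641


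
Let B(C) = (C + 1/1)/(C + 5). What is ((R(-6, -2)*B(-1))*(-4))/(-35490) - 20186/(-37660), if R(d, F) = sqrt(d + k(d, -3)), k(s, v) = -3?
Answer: 10093/18830 ≈ 0.53601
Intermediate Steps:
B(C) = (1 + C)/(5 + C) (B(C) = (C + 1)/(5 + C) = (1 + C)/(5 + C))
R(d, F) = sqrt(-3 + d) (R(d, F) = sqrt(d - 3) = sqrt(-3 + d))
((R(-6, -2)*B(-1))*(-4))/(-35490) - 20186/(-37660) = ((sqrt(-3 - 6)*((1 - 1)/(5 - 1)))*(-4))/(-35490) - 20186/(-37660) = ((sqrt(-9)*(0/4))*(-4))*(-1/35490) - 20186*(-1/37660) = (((3*I)*((1/4)*0))*(-4))*(-1/35490) + 10093/18830 = (((3*I)*0)*(-4))*(-1/35490) + 10093/18830 = (0*(-4))*(-1/35490) + 10093/18830 = 0*(-1/35490) + 10093/18830 = 0 + 10093/18830 = 10093/18830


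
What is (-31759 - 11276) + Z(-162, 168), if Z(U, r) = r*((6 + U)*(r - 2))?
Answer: -4393563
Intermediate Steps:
Z(U, r) = r*(-2 + r)*(6 + U) (Z(U, r) = r*((6 + U)*(-2 + r)) = r*((-2 + r)*(6 + U)) = r*(-2 + r)*(6 + U))
(-31759 - 11276) + Z(-162, 168) = (-31759 - 11276) + 168*(-12 - 2*(-162) + 6*168 - 162*168) = -43035 + 168*(-12 + 324 + 1008 - 27216) = -43035 + 168*(-25896) = -43035 - 4350528 = -4393563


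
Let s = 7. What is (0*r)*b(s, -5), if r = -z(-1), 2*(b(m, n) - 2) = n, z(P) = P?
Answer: 0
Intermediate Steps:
b(m, n) = 2 + n/2
r = 1 (r = -1*(-1) = 1)
(0*r)*b(s, -5) = (0*1)*(2 + (½)*(-5)) = 0*(2 - 5/2) = 0*(-½) = 0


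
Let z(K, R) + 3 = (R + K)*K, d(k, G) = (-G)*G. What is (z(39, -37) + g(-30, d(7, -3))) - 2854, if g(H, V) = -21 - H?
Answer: -2770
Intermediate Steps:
d(k, G) = -G²
z(K, R) = -3 + K*(K + R) (z(K, R) = -3 + (R + K)*K = -3 + (K + R)*K = -3 + K*(K + R))
(z(39, -37) + g(-30, d(7, -3))) - 2854 = ((-3 + 39² + 39*(-37)) + (-21 - 1*(-30))) - 2854 = ((-3 + 1521 - 1443) + (-21 + 30)) - 2854 = (75 + 9) - 2854 = 84 - 2854 = -2770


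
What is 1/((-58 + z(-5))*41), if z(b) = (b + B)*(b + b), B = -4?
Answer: 1/1312 ≈ 0.00076220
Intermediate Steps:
z(b) = 2*b*(-4 + b) (z(b) = (b - 4)*(b + b) = (-4 + b)*(2*b) = 2*b*(-4 + b))
1/((-58 + z(-5))*41) = 1/((-58 + 2*(-5)*(-4 - 5))*41) = 1/((-58 + 2*(-5)*(-9))*41) = 1/((-58 + 90)*41) = 1/(32*41) = 1/1312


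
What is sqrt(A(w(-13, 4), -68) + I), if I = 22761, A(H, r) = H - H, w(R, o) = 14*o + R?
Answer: 9*sqrt(281) ≈ 150.87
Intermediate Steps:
w(R, o) = R + 14*o
A(H, r) = 0
sqrt(A(w(-13, 4), -68) + I) = sqrt(0 + 22761) = sqrt(22761) = 9*sqrt(281)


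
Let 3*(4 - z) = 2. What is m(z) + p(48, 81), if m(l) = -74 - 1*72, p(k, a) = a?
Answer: -65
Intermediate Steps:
z = 10/3 (z = 4 - 1/3*2 = 4 - 2/3 = 10/3 ≈ 3.3333)
m(l) = -146 (m(l) = -74 - 72 = -146)
m(z) + p(48, 81) = -146 + 81 = -65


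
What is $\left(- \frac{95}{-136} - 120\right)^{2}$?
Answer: $\frac{263250625}{18496} \approx 14233.0$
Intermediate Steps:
$\left(- \frac{95}{-136} - 120\right)^{2} = \left(\left(-95\right) \left(- \frac{1}{136}\right) - 120\right)^{2} = \left(\frac{95}{136} - 120\right)^{2} = \left(- \frac{16225}{136}\right)^{2} = \frac{263250625}{18496}$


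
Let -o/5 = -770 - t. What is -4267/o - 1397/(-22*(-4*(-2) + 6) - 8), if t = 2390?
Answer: 65583/15800 ≈ 4.1508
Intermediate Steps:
o = 15800 (o = -5*(-770 - 1*2390) = -5*(-770 - 2390) = -5*(-3160) = 15800)
-4267/o - 1397/(-22*(-4*(-2) + 6) - 8) = -4267/15800 - 1397/(-22*(-4*(-2) + 6) - 8) = -4267*1/15800 - 1397/(-22*(8 + 6) - 8) = -4267/15800 - 1397/(-22*14 - 8) = -4267/15800 - 1397/(-308 - 8) = -4267/15800 - 1397/(-316) = -4267/15800 - 1397*(-1/316) = -4267/15800 + 1397/316 = 65583/15800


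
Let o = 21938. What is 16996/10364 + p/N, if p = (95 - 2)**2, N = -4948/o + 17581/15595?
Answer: 3834069476966036/399697917769 ≈ 9592.4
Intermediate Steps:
N = 154263959/171061555 (N = -4948/21938 + 17581/15595 = -4948*1/21938 + 17581*(1/15595) = -2474/10969 + 17581/15595 = 154263959/171061555 ≈ 0.90180)
p = 8649 (p = 93**2 = 8649)
16996/10364 + p/N = 16996/10364 + 8649/(154263959/171061555) = 16996*(1/10364) + 8649*(171061555/154263959) = 4249/2591 + 1479511389195/154263959 = 3834069476966036/399697917769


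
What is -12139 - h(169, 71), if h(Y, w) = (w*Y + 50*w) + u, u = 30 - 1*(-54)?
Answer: -27772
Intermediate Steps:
u = 84 (u = 30 + 54 = 84)
h(Y, w) = 84 + 50*w + Y*w (h(Y, w) = (w*Y + 50*w) + 84 = (Y*w + 50*w) + 84 = (50*w + Y*w) + 84 = 84 + 50*w + Y*w)
-12139 - h(169, 71) = -12139 - (84 + 50*71 + 169*71) = -12139 - (84 + 3550 + 11999) = -12139 - 1*15633 = -12139 - 15633 = -27772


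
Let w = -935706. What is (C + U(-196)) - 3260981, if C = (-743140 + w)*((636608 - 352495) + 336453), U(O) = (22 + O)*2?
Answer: -1041838008165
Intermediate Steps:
U(O) = 44 + 2*O
C = -1041834746836 (C = (-743140 - 935706)*((636608 - 352495) + 336453) = -1678846*(284113 + 336453) = -1678846*620566 = -1041834746836)
(C + U(-196)) - 3260981 = (-1041834746836 + (44 + 2*(-196))) - 3260981 = (-1041834746836 + (44 - 392)) - 3260981 = (-1041834746836 - 348) - 3260981 = -1041834747184 - 3260981 = -1041838008165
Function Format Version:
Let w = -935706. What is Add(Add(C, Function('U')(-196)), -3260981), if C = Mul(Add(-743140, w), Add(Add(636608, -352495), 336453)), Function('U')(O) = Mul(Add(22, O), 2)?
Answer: -1041838008165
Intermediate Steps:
Function('U')(O) = Add(44, Mul(2, O))
C = -1041834746836 (C = Mul(Add(-743140, -935706), Add(Add(636608, -352495), 336453)) = Mul(-1678846, Add(284113, 336453)) = Mul(-1678846, 620566) = -1041834746836)
Add(Add(C, Function('U')(-196)), -3260981) = Add(Add(-1041834746836, Add(44, Mul(2, -196))), -3260981) = Add(Add(-1041834746836, Add(44, -392)), -3260981) = Add(Add(-1041834746836, -348), -3260981) = Add(-1041834747184, -3260981) = -1041838008165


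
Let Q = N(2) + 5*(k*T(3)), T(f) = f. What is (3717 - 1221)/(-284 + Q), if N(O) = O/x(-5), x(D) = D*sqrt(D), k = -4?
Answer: -8944000/1232667 - 2080*I*sqrt(5)/1232667 ≈ -7.2558 - 0.0037731*I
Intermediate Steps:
x(D) = D**(3/2)
N(O) = I*O*sqrt(5)/25 (N(O) = O/((-5)**(3/2)) = O/((-5*I*sqrt(5))) = O*(I*sqrt(5)/25) = I*O*sqrt(5)/25)
Q = -60 + 2*I*sqrt(5)/25 (Q = (1/25)*I*2*sqrt(5) + 5*(-4*3) = 2*I*sqrt(5)/25 + 5*(-12) = 2*I*sqrt(5)/25 - 60 = -60 + 2*I*sqrt(5)/25 ≈ -60.0 + 0.17889*I)
(3717 - 1221)/(-284 + Q) = (3717 - 1221)/(-284 + (-60 + 2*I*sqrt(5)/25)) = 2496/(-344 + 2*I*sqrt(5)/25)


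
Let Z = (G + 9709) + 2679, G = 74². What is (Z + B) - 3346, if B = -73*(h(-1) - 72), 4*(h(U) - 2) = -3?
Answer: 78731/4 ≈ 19683.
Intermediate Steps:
h(U) = 5/4 (h(U) = 2 + (¼)*(-3) = 2 - ¾ = 5/4)
G = 5476
B = 20659/4 (B = -73*(5/4 - 72) = -73*(-283/4) = 20659/4 ≈ 5164.8)
Z = 17864 (Z = (5476 + 9709) + 2679 = 15185 + 2679 = 17864)
(Z + B) - 3346 = (17864 + 20659/4) - 3346 = 92115/4 - 3346 = 78731/4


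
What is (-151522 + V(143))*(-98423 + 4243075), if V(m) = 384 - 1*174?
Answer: -627135583424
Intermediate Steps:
V(m) = 210 (V(m) = 384 - 174 = 210)
(-151522 + V(143))*(-98423 + 4243075) = (-151522 + 210)*(-98423 + 4243075) = -151312*4144652 = -627135583424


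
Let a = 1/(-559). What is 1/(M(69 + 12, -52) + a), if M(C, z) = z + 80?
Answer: 559/15651 ≈ 0.035717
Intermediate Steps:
M(C, z) = 80 + z
a = -1/559 ≈ -0.0017889
1/(M(69 + 12, -52) + a) = 1/((80 - 52) - 1/559) = 1/(28 - 1/559) = 1/(15651/559) = 559/15651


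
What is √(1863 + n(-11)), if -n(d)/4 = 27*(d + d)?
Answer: 3*√471 ≈ 65.108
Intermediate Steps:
n(d) = -216*d (n(d) = -108*(d + d) = -108*2*d = -216*d)
√(1863 + n(-11)) = √(1863 - 216*(-11)) = √(1863 + 2376) = √4239 = 3*√471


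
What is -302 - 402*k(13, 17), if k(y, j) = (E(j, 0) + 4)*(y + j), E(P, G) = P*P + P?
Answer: -3738902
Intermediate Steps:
E(P, G) = P + P**2 (E(P, G) = P**2 + P = P + P**2)
k(y, j) = (4 + j*(1 + j))*(j + y) (k(y, j) = (j*(1 + j) + 4)*(y + j) = (4 + j*(1 + j))*(j + y))
-302 - 402*k(13, 17) = -302 - 402*(4*17 + 4*13 + 17**2*(1 + 17) + 17*13*(1 + 17)) = -302 - 402*(68 + 52 + 289*18 + 17*13*18) = -302 - 402*(68 + 52 + 5202 + 3978) = -302 - 402*9300 = -302 - 3738600 = -3738902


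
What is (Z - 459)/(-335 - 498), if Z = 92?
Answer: 367/833 ≈ 0.44058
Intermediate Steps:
(Z - 459)/(-335 - 498) = (92 - 459)/(-335 - 498) = -367/(-833) = -367*(-1/833) = 367/833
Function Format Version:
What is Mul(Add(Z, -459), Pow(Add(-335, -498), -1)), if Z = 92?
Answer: Rational(367, 833) ≈ 0.44058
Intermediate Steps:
Mul(Add(Z, -459), Pow(Add(-335, -498), -1)) = Mul(Add(92, -459), Pow(Add(-335, -498), -1)) = Mul(-367, Pow(-833, -1)) = Mul(-367, Rational(-1, 833)) = Rational(367, 833)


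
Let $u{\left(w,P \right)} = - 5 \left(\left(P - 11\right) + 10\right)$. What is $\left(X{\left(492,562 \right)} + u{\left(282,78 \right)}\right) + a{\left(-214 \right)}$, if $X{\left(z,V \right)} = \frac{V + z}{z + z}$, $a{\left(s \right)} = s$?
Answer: $- \frac{294181}{492} \approx -597.93$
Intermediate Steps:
$u{\left(w,P \right)} = 5 - 5 P$ ($u{\left(w,P \right)} = - 5 \left(\left(-11 + P\right) + 10\right) = - 5 \left(-1 + P\right) = 5 - 5 P$)
$X{\left(z,V \right)} = \frac{V + z}{2 z}$
$\left(X{\left(492,562 \right)} + u{\left(282,78 \right)}\right) + a{\left(-214 \right)} = \left(\frac{562 + 492}{2 \cdot 492} + \left(5 - 390\right)\right) - 214 = \left(\frac{1}{2} \cdot \frac{1}{492} \cdot 1054 + \left(5 - 390\right)\right) - 214 = \left(\frac{527}{492} - 385\right) - 214 = - \frac{188893}{492} - 214 = - \frac{294181}{492}$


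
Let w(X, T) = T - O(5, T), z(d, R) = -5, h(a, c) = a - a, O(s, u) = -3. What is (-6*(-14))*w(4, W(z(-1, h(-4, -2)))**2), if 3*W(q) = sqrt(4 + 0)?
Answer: 868/3 ≈ 289.33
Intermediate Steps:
h(a, c) = 0
W(q) = 2/3 (W(q) = sqrt(4 + 0)/3 = sqrt(4)/3 = (1/3)*2 = 2/3)
w(X, T) = 3 + T (w(X, T) = T - 1*(-3) = T + 3 = 3 + T)
(-6*(-14))*w(4, W(z(-1, h(-4, -2)))**2) = (-6*(-14))*(3 + (2/3)**2) = 84*(3 + 4/9) = 84*(31/9) = 868/3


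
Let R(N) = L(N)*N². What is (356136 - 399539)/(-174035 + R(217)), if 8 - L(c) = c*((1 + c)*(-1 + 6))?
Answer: 43403/11137758493 ≈ 3.8969e-6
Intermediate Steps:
L(c) = 8 - c*(5 + 5*c) (L(c) = 8 - c*(1 + c)*(-1 + 6) = 8 - c*(1 + c)*5 = 8 - c*(5 + 5*c))
R(N) = N²*(8 - 5*N - 5*N²) (R(N) = (8 - 5*N - 5*N²)*N² = N²*(8 - 5*N - 5*N²))
(356136 - 399539)/(-174035 + R(217)) = (356136 - 399539)/(-174035 + 217²*(8 - 5*217 - 5*217²)) = -43403/(-174035 + 47089*(8 - 1085 - 5*47089)) = -43403/(-174035 + 47089*(8 - 1085 - 235445)) = -43403/(-174035 + 47089*(-236522)) = -43403/(-174035 - 11137584458) = -43403/(-11137758493) = -43403*(-1/11137758493) = 43403/11137758493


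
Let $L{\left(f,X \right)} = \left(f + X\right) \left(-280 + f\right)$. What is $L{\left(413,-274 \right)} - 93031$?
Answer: $-74544$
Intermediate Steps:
$L{\left(f,X \right)} = \left(-280 + f\right) \left(X + f\right)$ ($L{\left(f,X \right)} = \left(X + f\right) \left(-280 + f\right) = \left(-280 + f\right) \left(X + f\right)$)
$L{\left(413,-274 \right)} - 93031 = \left(413^{2} - -76720 - 115640 - 113162\right) - 93031 = \left(170569 + 76720 - 115640 - 113162\right) - 93031 = 18487 - 93031 = -74544$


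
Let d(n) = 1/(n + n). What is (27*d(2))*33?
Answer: 891/4 ≈ 222.75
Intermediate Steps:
d(n) = 1/(2*n)
(27*d(2))*33 = (27*((½)/2))*33 = (27*((½)*(½)))*33 = (27*(¼))*33 = (27/4)*33 = 891/4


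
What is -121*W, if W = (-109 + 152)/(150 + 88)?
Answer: -5203/238 ≈ -21.861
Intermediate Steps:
W = 43/238 ≈ 0.18067
-121*W = -121*43/238 = -5203/238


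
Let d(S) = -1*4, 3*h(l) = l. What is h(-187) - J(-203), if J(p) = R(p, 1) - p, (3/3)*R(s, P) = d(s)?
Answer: -784/3 ≈ -261.33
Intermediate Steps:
h(l) = l/3
d(S) = -4
R(s, P) = -4
J(p) = -4 - p
h(-187) - J(-203) = (⅓)*(-187) - (-4 - 1*(-203)) = -187/3 - (-4 + 203) = -187/3 - 1*199 = -187/3 - 199 = -784/3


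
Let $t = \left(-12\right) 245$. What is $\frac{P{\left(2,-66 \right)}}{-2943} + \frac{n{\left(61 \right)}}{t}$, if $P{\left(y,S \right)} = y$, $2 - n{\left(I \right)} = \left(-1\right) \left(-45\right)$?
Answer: $\frac{40223}{2884140} \approx 0.013946$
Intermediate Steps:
$n{\left(I \right)} = -43$ ($n{\left(I \right)} = 2 - \left(-1\right) \left(-45\right) = 2 - 45 = -43$)
$t = -2940$
$\frac{P{\left(2,-66 \right)}}{-2943} + \frac{n{\left(61 \right)}}{t} = \frac{2}{-2943} - \frac{43}{-2940} = 2 \left(- \frac{1}{2943}\right) - - \frac{43}{2940} = - \frac{2}{2943} + \frac{43}{2940} = \frac{40223}{2884140}$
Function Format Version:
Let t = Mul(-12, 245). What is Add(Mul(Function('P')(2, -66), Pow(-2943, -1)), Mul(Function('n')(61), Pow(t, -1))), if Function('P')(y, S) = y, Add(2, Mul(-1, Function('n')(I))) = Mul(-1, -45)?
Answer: Rational(40223, 2884140) ≈ 0.013946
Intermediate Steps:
Function('n')(I) = -43 (Function('n')(I) = Add(2, Mul(-1, Mul(-1, -45))) = Add(2, Mul(-1, 45)) = Add(2, -45) = -43)
t = -2940
Add(Mul(Function('P')(2, -66), Pow(-2943, -1)), Mul(Function('n')(61), Pow(t, -1))) = Add(Mul(2, Pow(-2943, -1)), Mul(-43, Pow(-2940, -1))) = Add(Mul(2, Rational(-1, 2943)), Mul(-43, Rational(-1, 2940))) = Add(Rational(-2, 2943), Rational(43, 2940)) = Rational(40223, 2884140)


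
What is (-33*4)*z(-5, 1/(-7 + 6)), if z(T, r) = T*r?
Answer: -660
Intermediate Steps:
(-33*4)*z(-5, 1/(-7 + 6)) = (-33*4)*(-5/(-7 + 6)) = -(-660)/(-1) = -(-660)*(-1) = -132*5 = -660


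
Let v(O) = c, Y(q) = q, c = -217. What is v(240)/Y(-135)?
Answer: 217/135 ≈ 1.6074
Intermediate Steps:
v(O) = -217
v(240)/Y(-135) = -217/(-135) = -217*(-1/135) = 217/135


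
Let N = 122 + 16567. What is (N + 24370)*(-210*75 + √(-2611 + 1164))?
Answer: -646679250 + 41059*I*√1447 ≈ -6.4668e+8 + 1.5619e+6*I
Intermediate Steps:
N = 16689
(N + 24370)*(-210*75 + √(-2611 + 1164)) = (16689 + 24370)*(-210*75 + √(-2611 + 1164)) = 41059*(-15750 + √(-1447)) = 41059*(-15750 + I*√1447) = -646679250 + 41059*I*√1447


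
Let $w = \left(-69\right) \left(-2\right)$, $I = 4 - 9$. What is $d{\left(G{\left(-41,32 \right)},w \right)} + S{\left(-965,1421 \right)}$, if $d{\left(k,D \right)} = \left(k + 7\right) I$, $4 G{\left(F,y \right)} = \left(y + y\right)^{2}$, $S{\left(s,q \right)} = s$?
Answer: $-6120$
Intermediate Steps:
$I = -5$ ($I = 4 - 9 = -5$)
$w = 138$
$G{\left(F,y \right)} = y^{2}$ ($G{\left(F,y \right)} = \frac{\left(y + y\right)^{2}}{4} = \frac{\left(2 y\right)^{2}}{4} = \frac{4 y^{2}}{4} = y^{2}$)
$d{\left(k,D \right)} = -35 - 5 k$ ($d{\left(k,D \right)} = \left(k + 7\right) \left(-5\right) = \left(7 + k\right) \left(-5\right) = -35 - 5 k$)
$d{\left(G{\left(-41,32 \right)},w \right)} + S{\left(-965,1421 \right)} = \left(-35 - 5 \cdot 32^{2}\right) - 965 = \left(-35 - 5120\right) - 965 = -5155 - 965 = -6120$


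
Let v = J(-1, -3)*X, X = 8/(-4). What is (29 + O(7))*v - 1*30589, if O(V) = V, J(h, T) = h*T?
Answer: -30805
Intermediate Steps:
X = -2 (X = 8*(-1/4) = -2)
J(h, T) = T*h
v = -6 (v = -3*(-1)*(-2) = 3*(-2) = -6)
(29 + O(7))*v - 1*30589 = (29 + 7)*(-6) - 1*30589 = 36*(-6) - 30589 = -216 - 30589 = -30805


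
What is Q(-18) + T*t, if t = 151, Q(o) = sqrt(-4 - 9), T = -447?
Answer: -67497 + I*sqrt(13) ≈ -67497.0 + 3.6056*I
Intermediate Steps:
Q(o) = I*sqrt(13) (Q(o) = sqrt(-13) = I*sqrt(13))
Q(-18) + T*t = I*sqrt(13) - 447*151 = I*sqrt(13) - 67497 = -67497 + I*sqrt(13)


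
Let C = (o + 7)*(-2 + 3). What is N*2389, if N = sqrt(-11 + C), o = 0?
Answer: 4778*I ≈ 4778.0*I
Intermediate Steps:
C = 7 (C = (0 + 7)*(-2 + 3) = 7*1 = 7)
N = 2*I (N = sqrt(-11 + 7) = sqrt(-4) = 2*I ≈ 2.0*I)
N*2389 = (2*I)*2389 = 4778*I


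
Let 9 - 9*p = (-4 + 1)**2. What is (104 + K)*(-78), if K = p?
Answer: -8112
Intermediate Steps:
p = 0 (p = 1 - (-4 + 1)**2/9 = 1 - 1/9*(-3)**2 = 1 - 1/9*9 = 1 - 1 = 0)
K = 0
(104 + K)*(-78) = (104 + 0)*(-78) = 104*(-78) = -8112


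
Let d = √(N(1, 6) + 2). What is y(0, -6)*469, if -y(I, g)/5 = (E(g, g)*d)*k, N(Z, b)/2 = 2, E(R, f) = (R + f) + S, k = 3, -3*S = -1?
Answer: 82075*√6 ≈ 2.0104e+5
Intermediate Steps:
S = ⅓ (S = -⅓*(-1) = ⅓ ≈ 0.33333)
E(R, f) = ⅓ + R + f (E(R, f) = (R + f) + ⅓ = ⅓ + R + f)
N(Z, b) = 4 (N(Z, b) = 2*2 = 4)
d = √6 (d = √(4 + 2) = √6 ≈ 2.4495)
y(I, g) = -15*√6*(⅓ + 2*g) (y(I, g) = -5*(⅓ + g + g)*√6*3 = -5*(⅓ + 2*g)*√6*3 = -5*√6*(⅓ + 2*g)*3 = -15*√6*(⅓ + 2*g))
y(0, -6)*469 = (√6*(-5 - 30*(-6)))*469 = (√6*(-5 + 180))*469 = (√6*175)*469 = (175*√6)*469 = 82075*√6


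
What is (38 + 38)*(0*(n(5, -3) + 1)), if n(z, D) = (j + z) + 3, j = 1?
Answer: 0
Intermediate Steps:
n(z, D) = 4 + z (n(z, D) = (1 + z) + 3 = 4 + z)
(38 + 38)*(0*(n(5, -3) + 1)) = (38 + 38)*(0*((4 + 5) + 1)) = 76*(0*(9 + 1)) = 76*(0*10) = 76*0 = 0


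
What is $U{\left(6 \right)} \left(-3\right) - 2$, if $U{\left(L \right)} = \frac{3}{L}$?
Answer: $- \frac{7}{2} \approx -3.5$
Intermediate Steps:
$U{\left(6 \right)} \left(-3\right) - 2 = \frac{3}{6} \left(-3\right) - 2 = 3 \cdot \frac{1}{6} \left(-3\right) - 2 = \frac{1}{2} \left(-3\right) - 2 = - \frac{3}{2} - 2 = - \frac{7}{2}$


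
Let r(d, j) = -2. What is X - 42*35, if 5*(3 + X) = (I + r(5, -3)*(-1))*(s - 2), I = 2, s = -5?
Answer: -7393/5 ≈ -1478.6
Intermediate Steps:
X = -43/5 (X = -3 + ((2 - 2*(-1))*(-5 - 2))/5 = -3 + ((2 + 2)*(-7))/5 = -3 + (4*(-7))/5 = -3 + (⅕)*(-28) = -3 - 28/5 = -43/5 ≈ -8.6000)
X - 42*35 = -43/5 - 42*35 = -43/5 - 1470 = -7393/5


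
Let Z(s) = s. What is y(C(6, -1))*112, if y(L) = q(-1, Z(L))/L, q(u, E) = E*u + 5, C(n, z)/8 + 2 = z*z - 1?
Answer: -147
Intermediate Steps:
C(n, z) = -24 + 8*z² (C(n, z) = -16 + 8*(z*z - 1) = -16 + 8*(z² - 1) = -16 + 8*(-1 + z²) = -16 + (-8 + 8*z²) = -24 + 8*z²)
q(u, E) = 5 + E*u
y(L) = (5 - L)/L (y(L) = (5 + L*(-1))/L = (5 - L)/L)
y(C(6, -1))*112 = ((5 - (-24 + 8*(-1)²))/(-24 + 8*(-1)²))*112 = ((5 - (-24 + 8*1))/(-24 + 8*1))*112 = ((5 - (-24 + 8))/(-24 + 8))*112 = ((5 - 1*(-16))/(-16))*112 = -(5 + 16)/16*112 = -1/16*21*112 = -21/16*112 = -147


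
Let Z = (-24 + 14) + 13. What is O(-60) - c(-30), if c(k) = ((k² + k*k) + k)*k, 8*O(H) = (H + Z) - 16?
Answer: 424727/8 ≈ 53091.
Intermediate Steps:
Z = 3 (Z = -10 + 13 = 3)
O(H) = -13/8 + H/8 (O(H) = ((H + 3) - 16)/8 = ((3 + H) - 16)/8 = (-13 + H)/8 = -13/8 + H/8)
c(k) = k*(k + 2*k²) (c(k) = ((k² + k²) + k)*k = (2*k² + k)*k = (k + 2*k²)*k = k*(k + 2*k²))
O(-60) - c(-30) = (-13/8 + (⅛)*(-60)) - (-30)²*(1 + 2*(-30)) = (-13/8 - 15/2) - 900*(1 - 60) = -73/8 - 900*(-59) = -73/8 - 1*(-53100) = -73/8 + 53100 = 424727/8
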